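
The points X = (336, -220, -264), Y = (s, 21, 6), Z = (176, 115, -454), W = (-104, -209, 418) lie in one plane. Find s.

-36

The points are coplanar iff XY · (XZ × XW) = 0.
Expanding, this is linear in s: (230560)s + (8300160) = 0.
So s = -36.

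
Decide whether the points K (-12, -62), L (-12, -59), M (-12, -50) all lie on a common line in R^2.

Yes

KL = (0, 3), KM = (0, 12).
det[KL; KM] = (0)(12) − (3)(0) = 0.
The determinant is zero, so the points are collinear.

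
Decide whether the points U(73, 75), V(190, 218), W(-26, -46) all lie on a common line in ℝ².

Yes

UV = (117, 143), UW = (-99, -121).
det[UV; UW] = (117)(-121) − (143)(-99) = 0.
The determinant is zero, so the points are collinear.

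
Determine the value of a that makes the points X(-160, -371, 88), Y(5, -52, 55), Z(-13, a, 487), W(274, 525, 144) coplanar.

84

Normal to plane XYW: n = (47432, -23562, 9394); plane equation n·P = 1979054.
Requiring n·Z = 1979054: (-23562)a + (3958262) = 1979054.
So a = 84.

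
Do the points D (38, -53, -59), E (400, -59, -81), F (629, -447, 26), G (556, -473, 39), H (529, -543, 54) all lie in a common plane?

No

The plane through D, E, F has normal n = DE × DF = (-9178, -43772, -139082) and equation n·P = 10176990.
Checking the remaining points: n·G = 10176990, n·H = 11402606.
Since n·H = 11402606 ≠ 10176990, H is off the plane and the points are not all coplanar.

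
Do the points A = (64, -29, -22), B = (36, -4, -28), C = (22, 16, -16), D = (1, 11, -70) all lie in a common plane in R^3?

A normal to the plane through A, B, C is n = AB × AC = (420, 420, -210).
The plane has equation n·P = 19320. For D: n·D = 19740.
19740 ≠ 19320, so D is off the plane.

No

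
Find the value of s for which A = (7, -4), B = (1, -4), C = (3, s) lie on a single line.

-4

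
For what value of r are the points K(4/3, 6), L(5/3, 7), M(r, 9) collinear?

The three points are collinear iff det[KL; KM] = 0.
This determinant is linear in r: (-1)r + (7/3) = 0, so r = 7/3.

7/3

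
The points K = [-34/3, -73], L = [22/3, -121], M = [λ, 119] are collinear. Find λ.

Collinearity: (M − K) must be parallel to (L − K) = (56/3, -48).
Cross-multiplying the components: (λ − (-34/3))·(-48) = (192)·(56/3).
Solving gives λ = -86.

-86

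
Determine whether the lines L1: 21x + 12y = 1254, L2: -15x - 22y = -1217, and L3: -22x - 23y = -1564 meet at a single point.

No

Lines aᵢx + bᵢy = cᵢ with pairwise distinct directions are concurrent exactly when det[aᵢ bᵢ cᵢ] = 0.
Here the determinant is 219.
Nonzero, so no common point exists.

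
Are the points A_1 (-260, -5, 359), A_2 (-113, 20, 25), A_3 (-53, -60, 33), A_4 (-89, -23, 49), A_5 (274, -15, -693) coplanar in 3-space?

No

The plane through A_1, A_2, A_3 has normal n = A_1A_2 × A_1A_3 = (-26520, -21216, -13260) and equation n·P = 2240940.
Checking the remaining points: n·A_4 = 2198508, n·A_5 = 2240940.
Since n·A_4 = 2198508 ≠ 2240940, A_4 is off the plane and the points are not all coplanar.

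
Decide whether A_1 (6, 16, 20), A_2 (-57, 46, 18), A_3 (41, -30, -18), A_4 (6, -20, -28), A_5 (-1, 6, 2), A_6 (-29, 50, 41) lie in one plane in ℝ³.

No

The plane through A_1, A_2, A_3 has normal n = A_1A_2 × A_1A_3 = (-1232, -2464, 1848) and equation n·P = -9856.
Checking the remaining points: n·A_4 = -9856, n·A_5 = -9856, n·A_6 = -11704.
Since n·A_6 = -11704 ≠ -9856, A_6 is off the plane and the points are not all coplanar.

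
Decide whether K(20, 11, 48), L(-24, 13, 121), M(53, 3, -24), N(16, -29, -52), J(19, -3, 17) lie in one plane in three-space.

The plane through K, L, M has normal n = KL × KM = (440, -759, 286) and equation n·P = 14179.
Checking the remaining points: n·N = 14179, n·J = 15499.
Since n·J = 15499 ≠ 14179, J is off the plane and the points are not all coplanar.

No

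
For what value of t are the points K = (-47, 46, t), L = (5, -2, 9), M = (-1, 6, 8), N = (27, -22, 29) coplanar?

Coplanarity ⇔ det[KL; KM; KN] = 0.
Expanding, this is linear in t: (56)t + (2072) = 0.
So t = -37.

-37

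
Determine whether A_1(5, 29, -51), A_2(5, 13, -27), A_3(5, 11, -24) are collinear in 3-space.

Yes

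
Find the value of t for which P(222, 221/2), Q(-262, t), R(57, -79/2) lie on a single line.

-659/2

The three points are collinear iff det[PQ; PR] = 0.
This determinant is linear in t: (165)t + (108735/2) = 0, so t = -659/2.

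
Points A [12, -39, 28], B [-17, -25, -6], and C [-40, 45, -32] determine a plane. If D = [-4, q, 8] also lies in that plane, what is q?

A normal to the plane is n = AB × AC = (2016, 28, -1708).
D lies in the plane iff n · AD = 0.
This gives (28)q + (2996) = 0, so q = -107.

-107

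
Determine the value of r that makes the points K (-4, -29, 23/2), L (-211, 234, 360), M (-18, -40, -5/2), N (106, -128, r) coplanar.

-241/2

The points are coplanar iff KL · (KM × KN) = 0.
Expanding, this is linear in r: (5959)r + (1436119/2) = 0.
So r = -241/2.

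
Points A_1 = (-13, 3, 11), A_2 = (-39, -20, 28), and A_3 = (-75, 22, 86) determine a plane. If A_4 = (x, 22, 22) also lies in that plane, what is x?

-15

The plane through A_1, A_2, A_3 has equation −2048x + 896y − 1920z = 8192.
Substituting A_4: (-2048)x + (-22528) = 8192, so x = -15.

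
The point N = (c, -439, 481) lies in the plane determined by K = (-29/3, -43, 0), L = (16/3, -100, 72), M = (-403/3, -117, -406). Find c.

Coplanarity requires KL · (KM × KN) = 0.
KL = (15, -57, 72), KM = (-374/3, -74, -406); the triple product is linear in c with coefficient 28470 and constant term -2533830.
Setting it to zero: c = 89.

89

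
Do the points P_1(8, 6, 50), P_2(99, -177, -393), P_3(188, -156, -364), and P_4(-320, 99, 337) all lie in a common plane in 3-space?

The four points are coplanar iff the 3×3 determinant with rows P_1P_2, P_1P_3, P_1P_4 is zero.
Rows: (91, -183, -443), (180, -162, -414), (-328, 93, 287).
Expanding along the first row: (91)(-7992) − (-183)(-84132) + (-443)(-36396) = 0.
Zero determinant ⇒ coplanar.

Yes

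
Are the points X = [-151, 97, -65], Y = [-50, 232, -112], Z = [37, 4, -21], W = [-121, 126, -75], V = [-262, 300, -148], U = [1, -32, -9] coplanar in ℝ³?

No

The plane through X, Y, Z has normal n = XY × XZ = (1569, -13280, -34773) and equation n·P = 735166.
Checking the remaining points: n·W = 744846, n·V = 751326, n·U = 739486.
Since n·W = 744846 ≠ 735166, W is off the plane and the points are not all coplanar.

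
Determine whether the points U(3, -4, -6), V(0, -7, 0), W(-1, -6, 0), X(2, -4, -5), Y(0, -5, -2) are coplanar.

The plane through U, V, W has normal n = UV × UW = (-6, -6, -6) and equation n·P = 42.
Checking the remaining points: n·X = 42, n·Y = 42.
All equal 42, so all 5 points lie in one plane.

Yes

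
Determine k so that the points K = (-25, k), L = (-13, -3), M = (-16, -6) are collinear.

The three points are collinear iff det[KL; KM] = 0.
This determinant is linear in k: (-3)k + (-45) = 0, so k = -15.

-15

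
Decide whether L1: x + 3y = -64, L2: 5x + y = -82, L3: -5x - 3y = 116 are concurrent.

Yes

The three lines meet at one point iff the augmented coefficient matrix [aᵢ bᵢ cᵢ] has rank < 3, i.e. its determinant vanishes.
Here the determinant is 0.
It vanishes, so the lines are concurrent at (-13, -17).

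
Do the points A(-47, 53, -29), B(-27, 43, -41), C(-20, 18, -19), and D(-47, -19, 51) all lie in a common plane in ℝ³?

No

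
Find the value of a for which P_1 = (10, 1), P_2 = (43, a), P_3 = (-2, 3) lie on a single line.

The three points are collinear iff det[P_1P_2; P_1P_3] = 0.
This determinant is linear in a: (12)a + (54) = 0, so a = -9/2.

-9/2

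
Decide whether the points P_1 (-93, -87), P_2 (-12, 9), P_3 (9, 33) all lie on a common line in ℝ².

No

P_1P_2 = (81, 96), P_1P_3 = (102, 120).
If collinear, P_1P_3 would be a scalar multiple of P_1P_2. But (81)·(120) ≠ (96)·(102) (difference -72), so they are not parallel; the points are not collinear.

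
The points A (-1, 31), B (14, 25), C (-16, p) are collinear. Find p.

Collinearity: (C − A) must be parallel to (B − A) = (15, -6).
Cross-multiplying the components: (p − 31)·(15) = (-15)·(-6).
Solving gives p = 37.

37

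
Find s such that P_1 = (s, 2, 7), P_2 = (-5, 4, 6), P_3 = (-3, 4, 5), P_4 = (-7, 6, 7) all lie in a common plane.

Coplanarity ⇔ det[P_1P_2; P_1P_3; P_1P_4] = 0.
Expanding, this is linear in s: (-2)s + (-14) = 0.
So s = -7.

-7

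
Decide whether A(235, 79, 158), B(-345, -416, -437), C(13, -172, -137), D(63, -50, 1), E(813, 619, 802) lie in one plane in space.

Yes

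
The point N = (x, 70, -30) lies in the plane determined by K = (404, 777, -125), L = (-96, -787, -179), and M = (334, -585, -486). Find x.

Coplanarity requires KL · (KM × KN) = 0.
KL = (-500, -1564, -54), KM = (-70, -1362, -361); the triple product is linear in x with coefficient 491056 and constant term -19151184.
Setting it to zero: x = 39.

39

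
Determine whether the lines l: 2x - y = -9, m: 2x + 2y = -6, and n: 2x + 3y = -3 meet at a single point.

Intersecting l and m: solving the 2×2 system gives (x, y) = (-4, 1).
Substitute into n: (2)(-4) + (3)(1) = -5.
But n requires -3 ≠ -5, so the three lines have no common point.

No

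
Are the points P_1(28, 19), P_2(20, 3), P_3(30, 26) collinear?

No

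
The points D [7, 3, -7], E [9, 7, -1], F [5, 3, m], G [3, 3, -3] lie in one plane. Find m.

Normal to plane DEG: n = (16, -32, 16); plane equation n·P = -96.
Requiring n·F = -96: (16)m + (-16) = -96.
So m = -5.

-5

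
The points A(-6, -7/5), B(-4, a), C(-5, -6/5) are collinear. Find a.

-1

Collinearity: (B − A) must be parallel to (C − A) = (1, 1/5).
Cross-multiplying the components: (a − (-7/5))·(1) = (2)·(1/5).
Solving gives a = -1.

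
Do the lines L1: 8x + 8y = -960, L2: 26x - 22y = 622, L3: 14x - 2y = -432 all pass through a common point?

No

Intersecting L1 and L2: solving the 2×2 system gives (x, y) = (-1009/24, -1871/24).
Substitute into L3: (14)(-1009/24) + (-2)(-1871/24) = -1298/3.
But L3 requires -432 ≠ -1298/3, so the three lines have no common point.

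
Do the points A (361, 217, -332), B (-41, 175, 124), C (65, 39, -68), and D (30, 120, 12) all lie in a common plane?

No

A normal to the plane through A, B, C is n = AB × AC = (70080, -28848, 59124).
The plane has equation n·P = -590304. For D: n·D = -649872.
-649872 ≠ -590304, so D is off the plane.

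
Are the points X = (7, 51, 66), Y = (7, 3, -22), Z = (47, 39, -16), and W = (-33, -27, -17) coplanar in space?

The four points are coplanar iff the 3×3 determinant with rows XY, XZ, XW is zero.
Rows: (0, -48, -88), (40, -12, -82), (-40, -78, -83).
Expanding along the first row: (0)(-5400) − (-48)(-6600) + (-88)(-3600) = 0.
Zero determinant ⇒ coplanar.

Yes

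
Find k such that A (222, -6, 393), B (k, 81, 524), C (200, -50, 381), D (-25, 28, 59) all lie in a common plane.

The points are coplanar iff AB · (AC × AD) = 0.
Expanding, this is linear in k: (15104)k + (-5256192) = 0.
So k = 348.

348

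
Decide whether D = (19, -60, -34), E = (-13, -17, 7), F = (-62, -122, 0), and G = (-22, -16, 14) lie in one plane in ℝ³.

Yes

With D as base: DE = (-32, 43, 41), DF = (-81, -62, 34), DG = (-41, 44, 48).
DF × DG = (-4472, 2494, -6106).
DE · (DF × DG) = 0.
The scalar triple product vanishes, so the four points are coplanar.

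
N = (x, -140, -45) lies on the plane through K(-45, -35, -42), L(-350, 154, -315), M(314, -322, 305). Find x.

A normal to the plane is n = KL × KM = (-12768, 7828, 19684).
N lies in the plane iff n · KN = 0.
This gives (-12768)x + (-1455552) = 0, so x = -114.

-114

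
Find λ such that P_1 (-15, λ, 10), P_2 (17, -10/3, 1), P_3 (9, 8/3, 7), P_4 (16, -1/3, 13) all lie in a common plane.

The points are coplanar iff P_1P_2 · (P_1P_3 × P_1P_4) = 0.
Expanding, this is linear in λ: (-90)λ + (1590) = 0.
So λ = 53/3.

53/3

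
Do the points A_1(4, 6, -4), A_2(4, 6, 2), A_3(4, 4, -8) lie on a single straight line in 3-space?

A_1A_2 = (0, 0, 6), A_1A_3 = (0, -2, -4).
Comparing components 2 and 3: (0)(-4) − (6)(-2) = 12 ≠ 0, so A_1A_2 and A_1A_3 are not parallel and the points are not collinear.

No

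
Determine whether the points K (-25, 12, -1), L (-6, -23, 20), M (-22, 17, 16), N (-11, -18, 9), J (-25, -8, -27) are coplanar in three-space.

Yes

The plane through K, L, M has normal n = KL × KM = (-700, -260, 200) and equation n·P = 14180.
Checking the remaining points: n·N = 14180, n·J = 14180.
All equal 14180, so all 5 points lie in one plane.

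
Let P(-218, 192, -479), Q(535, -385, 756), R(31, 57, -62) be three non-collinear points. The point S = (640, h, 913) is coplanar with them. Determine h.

-564

The plane through P, Q, R has equation −73884x − 6486y + 42018z = -5265222.
Substituting S: (-6486)h + (-8923326) = -5265222, so h = -564.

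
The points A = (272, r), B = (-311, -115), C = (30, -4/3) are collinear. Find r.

238/3

The three points are collinear iff det[AB; AC] = 0.
This determinant is linear in r: (341)r + (-81158/3) = 0, so r = 238/3.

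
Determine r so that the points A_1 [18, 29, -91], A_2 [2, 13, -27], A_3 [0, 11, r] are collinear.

-19

Direction A_1A_2 = (-16, -16, 64). From the x-coordinate of A_3, the parameter along the line is τ = (0 − 18)/(-16) = 9/8.
Then r = (-91) + 9/8·(64) = -19.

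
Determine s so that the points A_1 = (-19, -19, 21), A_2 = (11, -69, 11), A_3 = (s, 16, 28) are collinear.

Collinearity requires A_1A_2 × A_1A_3 = 0; each component is linear in s.
The y-component gives (-10)s + (-400) = 0, so s = -40.
The remaining components then also vanish.

-40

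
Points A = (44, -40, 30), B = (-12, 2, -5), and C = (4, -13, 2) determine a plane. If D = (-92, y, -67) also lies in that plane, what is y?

50

A normal to the plane is n = AB × AC = (-231, -168, 168).
D lies in the plane iff n · AD = 0.
This gives (-168)y + (8400) = 0, so y = 50.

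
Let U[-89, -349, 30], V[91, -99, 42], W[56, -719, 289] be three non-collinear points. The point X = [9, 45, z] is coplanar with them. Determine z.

Coplanarity requires UV · (UW × UX) = 0.
UV = (180, 250, 12), UW = (145, -370, 259); the triple product is linear in z with coefficient -102850 and constant term -7816600.
Setting it to zero: z = -76.

-76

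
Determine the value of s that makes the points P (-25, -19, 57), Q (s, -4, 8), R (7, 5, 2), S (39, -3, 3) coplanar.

31

The points are coplanar iff PQ · (PR × PS) = 0.
Expanding, this is linear in s: (-416)s + (12896) = 0.
So s = 31.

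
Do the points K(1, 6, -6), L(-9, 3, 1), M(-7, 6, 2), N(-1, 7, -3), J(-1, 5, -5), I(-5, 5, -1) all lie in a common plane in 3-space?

The plane through K, L, M has normal n = KL × KM = (-24, 24, -24) and equation n·P = 264.
Checking the remaining points: n·N = 264, n·J = 264, n·I = 264.
All equal 264, so all 6 points lie in one plane.

Yes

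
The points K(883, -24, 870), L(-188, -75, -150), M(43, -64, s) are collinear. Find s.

Direction KL = (-1071, -51, -1020). From the x-coordinate of M, the parameter along the line is τ = (43 − 883)/(-1071) = 40/51.
Then s = 870 + 40/51·(-1020) = 70.

70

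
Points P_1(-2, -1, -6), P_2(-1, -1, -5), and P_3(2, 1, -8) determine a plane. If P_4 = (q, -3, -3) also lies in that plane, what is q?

-5

A normal to the plane is n = P_1P_2 × P_1P_3 = (-2, 6, 2).
P_4 lies in the plane iff n · P_1P_4 = 0.
This gives (-2)q + (-10) = 0, so q = -5.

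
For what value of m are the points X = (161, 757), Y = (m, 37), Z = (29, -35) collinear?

41

Collinearity: (Y − X) must be parallel to (Z − X) = (-132, -792).
Cross-multiplying the components: (m − 161)·(-792) = (-720)·(-132).
Solving gives m = 41.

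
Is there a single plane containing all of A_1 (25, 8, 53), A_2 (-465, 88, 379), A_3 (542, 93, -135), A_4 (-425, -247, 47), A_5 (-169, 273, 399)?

The plane through A_1, A_2, A_3 has normal n = A_1A_2 × A_1A_3 = (-42750, 76422, -83010) and equation n·P = -4856904.
Checking the remaining points: n·A_4 = -4608954, n·A_5 = -5033034.
Since n·A_4 = -4608954 ≠ -4856904, A_4 is off the plane and the points are not all coplanar.

No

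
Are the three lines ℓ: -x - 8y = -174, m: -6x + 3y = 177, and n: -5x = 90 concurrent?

Intersecting ℓ and m: solving the 2×2 system gives (x, y) = (-298/17, 407/17).
Substitute into n: (-5)(-298/17) + (0)(407/17) = 1490/17.
But n requires 90 ≠ 1490/17, so the three lines have no common point.

No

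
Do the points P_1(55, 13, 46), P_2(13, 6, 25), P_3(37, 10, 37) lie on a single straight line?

Yes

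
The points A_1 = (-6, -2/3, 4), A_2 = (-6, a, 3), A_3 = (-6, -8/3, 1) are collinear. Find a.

-4/3

Collinearity requires A_1A_2 × A_1A_3 = 0; each component is linear in a.
The x-component gives (-3)a + (-4) = 0, so a = -4/3.
The remaining components then also vanish.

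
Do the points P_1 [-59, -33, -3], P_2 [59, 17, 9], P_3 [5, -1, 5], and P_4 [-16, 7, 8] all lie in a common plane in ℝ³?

No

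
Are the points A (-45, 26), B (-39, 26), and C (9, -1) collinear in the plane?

No

AB = (6, 0), AC = (54, -27).
det[AB; AC] = (6)(-27) − (0)(54) = -162.
The determinant is nonzero, so they are not collinear.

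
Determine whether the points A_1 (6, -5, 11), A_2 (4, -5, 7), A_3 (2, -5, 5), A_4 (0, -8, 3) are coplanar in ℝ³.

A normal to the plane through A_1, A_2, A_3 is n = A_1A_2 × A_1A_3 = (0, 4, 0).
The plane has equation n·P = -20. For A_4: n·A_4 = -32.
-32 ≠ -20, so A_4 is off the plane.

No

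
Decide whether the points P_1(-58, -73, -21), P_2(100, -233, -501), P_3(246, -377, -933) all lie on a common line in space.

No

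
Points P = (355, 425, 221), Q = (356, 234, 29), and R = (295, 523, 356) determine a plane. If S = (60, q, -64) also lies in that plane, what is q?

A normal to the plane is n = PQ × PR = (-6969, 11385, -11362).
S lies in the plane iff n · PS = 0.
This gives (11385)q + (455400) = 0, so q = -40.

-40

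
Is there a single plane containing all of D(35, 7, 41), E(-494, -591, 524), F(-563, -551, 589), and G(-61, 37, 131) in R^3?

Yes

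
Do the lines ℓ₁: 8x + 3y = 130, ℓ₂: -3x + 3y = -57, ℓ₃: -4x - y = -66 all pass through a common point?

Yes

Lines aᵢx + bᵢy = cᵢ with pairwise distinct directions are concurrent exactly when det[aᵢ bᵢ cᵢ] = 0.
Here the determinant is 0.
It vanishes, so the lines are concurrent at (17, -2).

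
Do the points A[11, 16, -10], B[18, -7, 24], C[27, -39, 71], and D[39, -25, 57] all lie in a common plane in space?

The four points are coplanar iff the 3×3 determinant with rows AB, AC, AD is zero.
Rows: (7, -23, 34), (16, -55, 81), (28, -41, 67).
Expanding along the first row: (7)(-364) − (-23)(-1196) + (34)(884) = 0.
Zero determinant ⇒ coplanar.

Yes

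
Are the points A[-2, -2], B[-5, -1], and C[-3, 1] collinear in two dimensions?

AB = (-3, 1), AC = (-1, 3).
Twice the signed area of △ABC is (-3)(3) − (1)(-1) = -8.
The area is nonzero, so the three points are not collinear.

No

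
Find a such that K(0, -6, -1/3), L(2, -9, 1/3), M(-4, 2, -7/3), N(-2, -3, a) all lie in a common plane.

-1

Normal to plane KLM: n = (2/3, 4/3, 4); plane equation n·P = -28/3.
Requiring n·N = -28/3: (4)a + (-16/3) = -28/3.
So a = -1.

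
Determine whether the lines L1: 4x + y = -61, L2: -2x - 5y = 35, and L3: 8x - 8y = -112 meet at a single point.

Yes

Intersecting L1 and L2: solving the 2×2 system gives (x, y) = (-15, -1).
Substitute into L3: (8)(-15) + (-8)(-1) = -112.
This equals -112, so (-15, -1) lies on all three lines and they are concurrent.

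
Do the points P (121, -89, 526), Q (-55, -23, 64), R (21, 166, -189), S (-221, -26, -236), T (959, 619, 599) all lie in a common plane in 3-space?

The plane through P, Q, R has normal n = PQ × PR = (70620, -79640, -38280) and equation n·X = -4502300.
Checking the remaining points: n·S = -4502300, n·T = -4502300.
All equal -4502300, so all 5 points lie in one plane.

Yes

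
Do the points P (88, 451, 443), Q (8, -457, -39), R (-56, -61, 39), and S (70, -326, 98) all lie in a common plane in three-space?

With P as base: PQ = (-80, -908, -482), PR = (-144, -512, -404), PS = (-18, -777, -345).
PR × PS = (-137268, -42408, 102672).
PQ · (PR × PS) = 0.
The scalar triple product vanishes, so the four points are coplanar.

Yes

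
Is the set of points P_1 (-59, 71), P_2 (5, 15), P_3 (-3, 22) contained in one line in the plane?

P_1P_2 = (64, -56), P_1P_3 = (56, -49).
det[P_1P_2; P_1P_3] = (64)(-49) − (-56)(56) = 0.
The determinant is zero, so the points are collinear.

Yes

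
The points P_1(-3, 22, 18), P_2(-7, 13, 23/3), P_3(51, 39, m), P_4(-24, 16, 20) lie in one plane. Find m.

Coplanarity ⇔ det[P_1P_2; P_1P_3; P_1P_4] = 0.
Expanding, this is linear in m: (165)m + (-2475) = 0.
So m = 15.

15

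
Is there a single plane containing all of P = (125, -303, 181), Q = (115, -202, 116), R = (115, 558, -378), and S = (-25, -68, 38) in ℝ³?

With P as base: PQ = (-10, 101, -65), PR = (-10, 861, -559), PS = (-150, 235, -143).
PR × PS = (8242, 82420, 126800).
PQ · (PR × PS) = 0.
The scalar triple product vanishes, so the four points are coplanar.

Yes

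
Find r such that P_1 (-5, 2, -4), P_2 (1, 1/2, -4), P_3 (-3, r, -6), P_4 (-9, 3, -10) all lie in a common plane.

3/2

Normal to plane P_1P_2P_4: n = (9, 36, 0); plane equation n·P = 27.
Requiring n·P_3 = 27: (36)r + (-27) = 27.
So r = 3/2.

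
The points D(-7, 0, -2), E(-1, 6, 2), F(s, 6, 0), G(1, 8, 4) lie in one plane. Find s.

-1

Coplanarity ⇔ det[DE; DF; DG] = 0.
Expanding, this is linear in s: (-4)s + (-4) = 0.
So s = -1.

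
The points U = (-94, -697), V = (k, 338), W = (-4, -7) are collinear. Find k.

41

Collinearity: (V − U) must be parallel to (W − U) = (90, 690).
Cross-multiplying the components: (k − (-94))·(690) = (1035)·(90).
Solving gives k = 41.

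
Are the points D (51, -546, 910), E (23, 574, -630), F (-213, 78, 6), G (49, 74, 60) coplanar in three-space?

Yes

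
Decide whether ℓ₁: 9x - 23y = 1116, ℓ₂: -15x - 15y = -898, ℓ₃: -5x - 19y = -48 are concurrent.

No

The three lines meet at one point iff the augmented coefficient matrix [aᵢ bᵢ cᵢ] has rank < 3, i.e. its determinant vanishes.
Here the determinant is 572.
Nonzero, so no common point exists.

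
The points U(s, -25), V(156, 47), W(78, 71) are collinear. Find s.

390

The three points are collinear iff det[UV; UW] = 0.
This determinant is linear in s: (-24)s + (9360) = 0, so s = 390.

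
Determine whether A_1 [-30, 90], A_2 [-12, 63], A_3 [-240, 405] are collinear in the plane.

A_1A_2 = (18, -27), A_1A_3 = (-210, 315).
Checking proportionality: A_1A_3 = -35/3·A_1A_2, so the vectors are parallel and the points are collinear.

Yes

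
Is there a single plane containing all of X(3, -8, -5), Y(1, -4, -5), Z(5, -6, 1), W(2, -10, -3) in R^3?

A normal to the plane through X, Y, Z is n = XY × XZ = (24, 12, -12).
The plane has equation n·P = 36. For W: n·W = -36.
-36 ≠ 36, so W is off the plane.

No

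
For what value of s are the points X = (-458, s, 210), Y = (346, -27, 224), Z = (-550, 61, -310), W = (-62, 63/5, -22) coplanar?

646/5

Coplanarity ⇔ det[XY; XZ; XW] = 0.
Expanding, this is linear in s: (2544)s + (-1643424/5) = 0.
So s = 646/5.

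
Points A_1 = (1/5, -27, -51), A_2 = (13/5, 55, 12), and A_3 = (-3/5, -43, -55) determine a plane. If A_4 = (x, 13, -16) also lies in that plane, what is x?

6/5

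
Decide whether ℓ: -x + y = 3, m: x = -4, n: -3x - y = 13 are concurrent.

Yes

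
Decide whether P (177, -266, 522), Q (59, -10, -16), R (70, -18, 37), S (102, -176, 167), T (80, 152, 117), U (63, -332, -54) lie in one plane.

Yes

The plane through P, Q, R has normal n = PQ × PR = (9264, 336, -1872) and equation n·X = 573168.
Checking the remaining points: n·S = 573168, n·T = 573168, n·U = 573168.
All equal 573168, so all 6 points lie in one plane.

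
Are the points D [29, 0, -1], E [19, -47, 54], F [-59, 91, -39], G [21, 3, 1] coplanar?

Yes

The four points are coplanar iff the 3×3 determinant with rows DE, DF, DG is zero.
Rows: (-10, -47, 55), (-88, 91, -38), (-8, 3, 2).
Expanding along the first row: (-10)(296) − (-47)(-480) + (55)(464) = 0.
Zero determinant ⇒ coplanar.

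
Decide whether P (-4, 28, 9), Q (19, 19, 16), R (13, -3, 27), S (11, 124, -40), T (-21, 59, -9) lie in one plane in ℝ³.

The plane through P, Q, R has normal n = PQ × PR = (55, -295, -560) and equation n·X = -13520.
Checking the remaining points: n·S = -13575, n·T = -13520.
Since n·S = -13575 ≠ -13520, S is off the plane and the points are not all coplanar.

No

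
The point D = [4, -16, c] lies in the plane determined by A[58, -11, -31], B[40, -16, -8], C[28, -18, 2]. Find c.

A normal to the plane is n = AB × AC = (-4, -96, -24).
D lies in the plane iff n · AD = 0.
This gives (-24)c + (-48) = 0, so c = -2.

-2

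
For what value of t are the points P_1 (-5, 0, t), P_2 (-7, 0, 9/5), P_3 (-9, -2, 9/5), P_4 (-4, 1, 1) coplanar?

1

The points are coplanar iff P_1P_2 · (P_1P_3 × P_1P_4) = 0.
Expanding, this is linear in t: (-4)t + (4) = 0.
So t = 1.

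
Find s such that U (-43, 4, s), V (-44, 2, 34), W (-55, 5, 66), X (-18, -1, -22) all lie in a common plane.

42

The points are coplanar iff UV · (UW × UX) = 0.
Expanding, this is linear in s: (45)s + (-1890) = 0.
So s = 42.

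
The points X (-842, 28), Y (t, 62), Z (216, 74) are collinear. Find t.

-60

The three points are collinear iff det[XY; XZ] = 0.
This determinant is linear in t: (46)t + (2760) = 0, so t = -60.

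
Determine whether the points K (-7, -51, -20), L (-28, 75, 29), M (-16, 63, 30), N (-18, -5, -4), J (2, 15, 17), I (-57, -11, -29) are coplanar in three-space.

The plane through K, L, M has normal n = KL × KM = (714, 609, -1260) and equation n·P = -10857.
Checking the remaining points: n·N = -10857, n·J = -10857, n·I = -10857.
All equal -10857, so all 6 points lie in one plane.

Yes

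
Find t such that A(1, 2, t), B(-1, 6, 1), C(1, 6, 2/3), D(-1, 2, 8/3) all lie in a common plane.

7/3

Coplanarity ⇔ det[AB; AC; AD] = 0.
Expanding, this is linear in t: (8)t + (-56/3) = 0.
So t = 7/3.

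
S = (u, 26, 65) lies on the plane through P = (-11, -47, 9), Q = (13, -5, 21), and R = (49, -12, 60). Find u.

65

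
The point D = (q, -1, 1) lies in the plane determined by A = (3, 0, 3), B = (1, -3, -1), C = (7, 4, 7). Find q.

Coplanarity requires AB · (AC × AD) = 0.
AB = (-2, -3, -4), AC = (4, 4, 4); the triple product is linear in q with coefficient 4 and constant term -12.
Setting it to zero: q = 3.

3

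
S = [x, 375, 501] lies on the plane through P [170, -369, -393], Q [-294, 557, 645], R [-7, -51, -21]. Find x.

The plane through P, Q, R has equation 14388x − 11118y + 16350z = 122952.
Substituting S: (14388)x + (4022100) = 122952, so x = -271.

-271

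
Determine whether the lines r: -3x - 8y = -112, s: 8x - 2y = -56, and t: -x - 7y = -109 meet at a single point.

Intersecting r and s: solving the 2×2 system gives (x, y) = (-16/5, 76/5).
Substitute into t: (-1)(-16/5) + (-7)(76/5) = -516/5.
But t requires -109 ≠ -516/5, so the three lines have no common point.

No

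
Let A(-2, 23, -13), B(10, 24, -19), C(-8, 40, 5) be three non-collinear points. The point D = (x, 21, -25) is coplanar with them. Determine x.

16

The plane through A, B, C has equation 120x − 180y + 210z = -7110.
Substituting D: (120)x + (-9030) = -7110, so x = 16.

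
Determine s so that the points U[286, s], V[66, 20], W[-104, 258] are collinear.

-288

Collinearity: (U − V) must be parallel to (W − V) = (-170, 238).
Cross-multiplying the components: (s − 20)·(-170) = (220)·(238).
Solving gives s = -288.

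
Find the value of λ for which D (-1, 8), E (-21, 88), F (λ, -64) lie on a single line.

17

Collinearity: (F − D) must be parallel to (E − D) = (-20, 80).
Cross-multiplying the components: (λ − (-1))·(80) = (-72)·(-20).
Solving gives λ = 17.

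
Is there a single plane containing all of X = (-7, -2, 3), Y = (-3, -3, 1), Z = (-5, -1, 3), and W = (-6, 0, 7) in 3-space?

The four points are coplanar iff the 3×3 determinant with rows XY, XZ, XW is zero.
Rows: (4, -1, -2), (2, 1, 0), (1, 2, 4).
Expanding along the first row: (4)(4) − (-1)(8) + (-2)(3) = 18.
Nonzero ⇒ not coplanar.

No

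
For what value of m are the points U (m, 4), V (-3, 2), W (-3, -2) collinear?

Collinearity: (U − V) must be parallel to (W − V) = (0, -4).
Cross-multiplying the components: (m − (-3))·(-4) = (2)·(0).
Solving gives m = -3.

-3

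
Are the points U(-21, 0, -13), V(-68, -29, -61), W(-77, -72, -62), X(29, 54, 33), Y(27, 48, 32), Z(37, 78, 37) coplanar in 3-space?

The plane through U, V, W has normal n = UV × UW = (-2035, 385, 1760) and equation n·P = 19855.
Checking the remaining points: n·X = 19855, n·Y = 19855, n·Z = 19855.
All equal 19855, so all 6 points lie in one plane.

Yes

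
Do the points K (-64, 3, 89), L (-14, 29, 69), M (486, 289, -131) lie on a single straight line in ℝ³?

Yes

KL = (50, 26, -20), KM = (550, 286, -220).
KL × KM = (0, 0, 0).
The cross product vanishes, so the three points are collinear.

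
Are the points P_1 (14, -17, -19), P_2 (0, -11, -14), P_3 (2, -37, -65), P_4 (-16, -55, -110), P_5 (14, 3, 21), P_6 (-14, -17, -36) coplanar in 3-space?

The plane through P_1, P_2, P_3 has normal n = P_1P_2 × P_1P_3 = (-176, -704, 352) and equation n·P = 2816.
Checking the remaining points: n·P_4 = 2816, n·P_5 = 2816, n·P_6 = 1760.
Since n·P_6 = 1760 ≠ 2816, P_6 is off the plane and the points are not all coplanar.

No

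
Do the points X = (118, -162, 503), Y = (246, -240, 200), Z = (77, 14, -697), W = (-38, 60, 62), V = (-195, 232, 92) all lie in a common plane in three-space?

No

The plane through X, Y, Z has normal n = XY × XZ = (146928, 166023, 19330) and equation n·P = 164768.
Checking the remaining points: n·W = 5576576, n·V = 11644736.
Since n·W = 5576576 ≠ 164768, W is off the plane and the points are not all coplanar.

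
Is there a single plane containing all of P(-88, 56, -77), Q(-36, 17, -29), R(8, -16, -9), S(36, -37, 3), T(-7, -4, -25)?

The plane through P, Q, R has normal n = PQ × PR = (804, 1072, 0) and equation n·X = -10720.
Checking the remaining points: n·S = -10720, n·T = -9916.
Since n·T = -9916 ≠ -10720, T is off the plane and the points are not all coplanar.

No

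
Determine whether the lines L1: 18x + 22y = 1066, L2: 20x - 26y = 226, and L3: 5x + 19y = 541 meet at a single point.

The three lines meet at one point iff the augmented coefficient matrix [aᵢ bᵢ cᵢ] has rank < 3, i.e. its determinant vanishes.
Here the determinant is 0.
It vanishes, so the lines are concurrent at (36, 19).

Yes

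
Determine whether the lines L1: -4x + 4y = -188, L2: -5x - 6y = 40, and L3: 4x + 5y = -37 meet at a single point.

Lines aᵢx + bᵢy = cᵢ with pairwise distinct directions are concurrent exactly when det[aᵢ bᵢ cᵢ] = 0.
Here the determinant is 0.
It vanishes, so the lines are concurrent at (22, -25).

Yes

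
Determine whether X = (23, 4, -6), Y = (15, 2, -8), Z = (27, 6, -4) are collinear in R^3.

No

XY = (-8, -2, -2), XZ = (4, 2, 2).
Comparing components 3 and 1: (-2)(4) − (-8)(2) = 8 ≠ 0, so XY and XZ are not parallel and the points are not collinear.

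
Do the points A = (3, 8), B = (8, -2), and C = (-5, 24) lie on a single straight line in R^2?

AB = (5, -10), AC = (-8, 16).
det[AB; AC] = (5)(16) − (-10)(-8) = 0.
The determinant is zero, so the points are collinear.

Yes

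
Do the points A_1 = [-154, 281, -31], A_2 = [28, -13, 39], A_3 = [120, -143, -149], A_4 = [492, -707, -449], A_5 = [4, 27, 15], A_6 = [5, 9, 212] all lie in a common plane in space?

Yes

The plane through A_1, A_2, A_3 has normal n = A_1A_2 × A_1A_3 = (64372, 40656, 3388) and equation n·P = 1406020.
Checking the remaining points: n·A_4 = 1406020, n·A_5 = 1406020, n·A_6 = 1406020.
All equal 1406020, so all 6 points lie in one plane.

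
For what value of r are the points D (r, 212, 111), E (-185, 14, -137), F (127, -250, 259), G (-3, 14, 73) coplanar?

160/3

The points are coplanar iff DE · (DF × DG) = 0.
Expanding, this is linear in r: (55440)r + (-2956800) = 0.
So r = 160/3.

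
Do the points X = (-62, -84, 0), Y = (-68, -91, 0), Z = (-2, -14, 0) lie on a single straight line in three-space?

Yes

XY = (-6, -7, 0), XZ = (60, 70, 0).
Each component of XZ is -10 times the corresponding component of XY, so XZ = -10·XY and the points are collinear.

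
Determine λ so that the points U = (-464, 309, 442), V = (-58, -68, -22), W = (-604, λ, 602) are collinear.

439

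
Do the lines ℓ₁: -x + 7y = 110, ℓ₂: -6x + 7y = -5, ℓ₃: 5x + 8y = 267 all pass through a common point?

Yes

Intersecting ℓ₁ and ℓ₂: solving the 2×2 system gives (x, y) = (23, 19).
Substitute into ℓ₃: (5)(23) + (8)(19) = 267.
This equals 267, so (23, 19) lies on all three lines and they are concurrent.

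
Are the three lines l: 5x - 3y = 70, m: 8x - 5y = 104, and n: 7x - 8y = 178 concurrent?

No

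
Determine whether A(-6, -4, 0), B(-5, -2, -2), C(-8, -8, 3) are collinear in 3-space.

AB = (1, 2, -2), AC = (-2, -4, 3).
AB × AC = (-2, 1, 0).
The cross product is nonzero, so the points do not lie on one line.

No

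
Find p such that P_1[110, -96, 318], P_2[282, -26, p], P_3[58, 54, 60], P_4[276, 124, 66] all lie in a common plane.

Normal to plane P_1P_3P_4: n = (18960, -55932, -36340); plane equation n·P = -4101048.
Requiring n·P_2 = -4101048: (-36340)p + (6800952) = -4101048.
So p = 300.

300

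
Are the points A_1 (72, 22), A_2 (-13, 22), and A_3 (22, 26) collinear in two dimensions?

No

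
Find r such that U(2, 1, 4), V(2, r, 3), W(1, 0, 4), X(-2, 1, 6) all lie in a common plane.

Coplanarity ⇔ det[UV; UW; UX] = 0.
Expanding, this is linear in r: (2)r + (2) = 0.
So r = -1.

-1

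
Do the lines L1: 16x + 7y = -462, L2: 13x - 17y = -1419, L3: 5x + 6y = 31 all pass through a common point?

Yes

Intersecting L1 and L2: solving the 2×2 system gives (x, y) = (-49, 46).
Substitute into L3: (5)(-49) + (6)(46) = 31.
This equals 31, so (-49, 46) lies on all three lines and they are concurrent.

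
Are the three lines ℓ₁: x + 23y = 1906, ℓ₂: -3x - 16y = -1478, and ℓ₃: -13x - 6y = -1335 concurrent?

No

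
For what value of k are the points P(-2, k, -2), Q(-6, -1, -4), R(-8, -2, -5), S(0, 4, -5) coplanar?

The points are coplanar iff PQ · (PR × PS) = 0.
Expanding, this is linear in k: (8)k + (-8) = 0.
So k = 1.

1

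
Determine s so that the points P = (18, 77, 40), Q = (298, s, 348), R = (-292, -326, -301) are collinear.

Collinearity requires PQ × PR = 0; each component is linear in s.
The x-component gives (-341)s + (150381) = 0, so s = 441.
The remaining components then also vanish.

441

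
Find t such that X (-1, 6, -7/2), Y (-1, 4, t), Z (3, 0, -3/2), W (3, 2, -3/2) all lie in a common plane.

Normal to plane XZW: n = (-4, 0, 8); plane equation n·P = -24.
Requiring n·Y = -24: (8)t + (4) = -24.
So t = -7/2.

-7/2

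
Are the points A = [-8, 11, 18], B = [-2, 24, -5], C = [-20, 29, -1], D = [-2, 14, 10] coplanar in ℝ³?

The four points are coplanar iff the 3×3 determinant with rows AB, AC, AD is zero.
Rows: (6, 13, -23), (-12, 18, -19), (6, 3, -8).
Expanding along the first row: (6)(-87) − (13)(210) + (-23)(-144) = 60.
Nonzero ⇒ not coplanar.

No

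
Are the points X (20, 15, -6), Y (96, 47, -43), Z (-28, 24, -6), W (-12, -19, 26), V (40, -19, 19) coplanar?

No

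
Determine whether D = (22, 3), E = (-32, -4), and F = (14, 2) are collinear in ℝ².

DE = (-54, -7), DF = (-8, -1).
Twice the signed area of △DEF is (-54)(-1) − (-7)(-8) = -2.
The area is nonzero, so the three points are not collinear.

No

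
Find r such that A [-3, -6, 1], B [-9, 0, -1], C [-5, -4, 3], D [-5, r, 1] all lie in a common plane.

-4

Normal to plane ABC: n = (16, 16, 0); plane equation n·P = -144.
Requiring n·D = -144: (16)r + (-80) = -144.
So r = -4.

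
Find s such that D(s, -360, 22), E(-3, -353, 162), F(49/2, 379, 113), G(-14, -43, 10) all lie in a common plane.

-55/2

Coplanarity ⇔ det[DE; DF; DG] = 0.
Expanding, this is linear in s: (96074)s + (2642035) = 0.
So s = -55/2.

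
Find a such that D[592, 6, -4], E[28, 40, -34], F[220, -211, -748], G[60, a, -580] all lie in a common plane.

-143

Coplanarity ⇔ det[DE; DF; DG] = 0.
Expanding, this is linear in a: (-408456)a + (-58409208) = 0.
So a = -143.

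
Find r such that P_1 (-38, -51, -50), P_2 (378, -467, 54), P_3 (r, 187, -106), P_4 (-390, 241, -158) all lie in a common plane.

-270

The points are coplanar iff P_1P_2 · (P_1P_3 × P_1P_4) = 0.
Expanding, this is linear in r: (-14560)r + (-3931200) = 0.
So r = -270.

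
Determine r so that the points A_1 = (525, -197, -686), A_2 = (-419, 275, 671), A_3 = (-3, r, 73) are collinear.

67

Direction A_1A_2 = (-944, 472, 1357). From the x-coordinate of A_3, the parameter along the line is τ = (-3 − 525)/(-944) = 33/59.
Then r = (-197) + 33/59·(472) = 67.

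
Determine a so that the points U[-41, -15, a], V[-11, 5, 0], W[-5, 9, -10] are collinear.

Collinearity requires UV × UW = 0; each component is linear in a.
The x-component gives (4)a + (-200) = 0, so a = 50.
The remaining components then also vanish.

50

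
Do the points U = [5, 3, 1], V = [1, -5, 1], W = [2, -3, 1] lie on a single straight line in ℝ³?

Yes

UV = (-4, -8, 0), UW = (-3, -6, 0).
Each component of UW is 3/4 times the corresponding component of UV, so UW = 3/4·UV and the points are collinear.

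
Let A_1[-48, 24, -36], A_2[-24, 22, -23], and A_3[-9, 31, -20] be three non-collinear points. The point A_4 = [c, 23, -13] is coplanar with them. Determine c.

The plane through A_1, A_2, A_3 has equation −123x + 123y + 246z = 0.
Substituting A_4: (-123)c + (-369) = 0, so c = -3.

-3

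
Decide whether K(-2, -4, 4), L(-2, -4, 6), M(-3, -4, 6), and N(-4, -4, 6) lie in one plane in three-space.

Yes

A normal to the plane through K, L, M is n = KL × KM = (0, -2, 0).
The plane has equation n·P = 8. For N: n·N = 8.
Equal, so N lies in the plane and all four are coplanar.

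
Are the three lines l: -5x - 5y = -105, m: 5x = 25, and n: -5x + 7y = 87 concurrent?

Yes

Intersecting l and m: solving the 2×2 system gives (x, y) = (5, 16).
Substitute into n: (-5)(5) + (7)(16) = 87.
This equals 87, so (5, 16) lies on all three lines and they are concurrent.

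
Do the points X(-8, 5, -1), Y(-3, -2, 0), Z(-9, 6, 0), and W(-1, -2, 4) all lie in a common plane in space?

No

A normal to the plane through X, Y, Z is n = XY × XZ = (-8, -6, -2).
The plane has equation n·P = 36. For W: n·W = 12.
12 ≠ 36, so W is off the plane.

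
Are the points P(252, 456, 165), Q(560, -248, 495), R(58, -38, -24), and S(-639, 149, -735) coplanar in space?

No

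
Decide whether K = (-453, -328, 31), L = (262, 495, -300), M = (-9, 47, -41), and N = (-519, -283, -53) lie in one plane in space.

No

The four points are coplanar iff the 3×3 determinant with rows KL, KM, KN is zero.
Rows: (715, 823, -331), (444, 375, -72), (-66, 45, -84).
Expanding along the first row: (715)(-28260) − (823)(-42048) + (-331)(44730) = -406026.
Nonzero ⇒ not coplanar.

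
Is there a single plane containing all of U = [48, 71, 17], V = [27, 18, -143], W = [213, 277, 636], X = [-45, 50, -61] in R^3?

No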